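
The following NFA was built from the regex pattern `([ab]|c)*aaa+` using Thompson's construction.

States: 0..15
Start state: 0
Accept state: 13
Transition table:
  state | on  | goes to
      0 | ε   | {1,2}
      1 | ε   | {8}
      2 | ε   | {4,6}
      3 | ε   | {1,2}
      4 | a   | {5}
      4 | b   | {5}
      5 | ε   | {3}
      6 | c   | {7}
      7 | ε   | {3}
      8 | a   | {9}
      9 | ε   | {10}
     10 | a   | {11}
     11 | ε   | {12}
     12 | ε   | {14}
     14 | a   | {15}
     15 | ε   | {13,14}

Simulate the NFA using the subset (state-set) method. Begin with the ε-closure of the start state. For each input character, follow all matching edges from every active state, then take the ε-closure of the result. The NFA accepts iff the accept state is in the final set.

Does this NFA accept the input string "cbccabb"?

Answer: REJECT

Derivation:
initial (ε-close {0}): {0,1,2,4,6,8}
'c' @ 1: {1,2,3,4,6,7,8}
'b' @ 2: {1,2,3,4,5,6,8}
'c' @ 3: {1,2,3,4,6,7,8}
'c' @ 4: {1,2,3,4,6,7,8}
'a' @ 5: {1,2,3,4,5,6,8,9,10}
'b' @ 6: {1,2,3,4,5,6,8}
'b' @ 7: {1,2,3,4,5,6,8}
final: {1,2,3,4,5,6,8}; accept 13 not in set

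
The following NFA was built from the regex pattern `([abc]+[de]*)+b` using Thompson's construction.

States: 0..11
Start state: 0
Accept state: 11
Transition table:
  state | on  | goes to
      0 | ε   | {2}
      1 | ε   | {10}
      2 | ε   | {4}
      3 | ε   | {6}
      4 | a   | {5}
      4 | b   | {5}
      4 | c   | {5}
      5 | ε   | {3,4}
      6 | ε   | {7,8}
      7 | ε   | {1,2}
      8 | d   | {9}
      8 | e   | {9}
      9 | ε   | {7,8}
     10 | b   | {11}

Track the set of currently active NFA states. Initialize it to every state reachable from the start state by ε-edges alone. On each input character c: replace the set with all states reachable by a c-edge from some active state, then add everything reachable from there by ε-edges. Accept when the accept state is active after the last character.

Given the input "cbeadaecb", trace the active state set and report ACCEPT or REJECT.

Answer: ACCEPT

Steps:
start: ε-closure({0}) = {0,2,4}
'c' @ 1: {1,2,3,4,5,6,7,8,10}
'b' @ 2: {1,2,3,4,5,6,7,8,10,11}  ✓accept
'e' @ 3: {1,2,4,7,8,9,10}
'a' @ 4: {1,2,3,4,5,6,7,8,10}
'd' @ 5: {1,2,4,7,8,9,10}
'a' @ 6: {1,2,3,4,5,6,7,8,10}
'e' @ 7: {1,2,4,7,8,9,10}
'c' @ 8: {1,2,3,4,5,6,7,8,10}
'b' @ 9: {1,2,3,4,5,6,7,8,10,11}  ✓accept
after full input: {1,2,3,4,5,6,7,8,10,11}  (accept=11 in)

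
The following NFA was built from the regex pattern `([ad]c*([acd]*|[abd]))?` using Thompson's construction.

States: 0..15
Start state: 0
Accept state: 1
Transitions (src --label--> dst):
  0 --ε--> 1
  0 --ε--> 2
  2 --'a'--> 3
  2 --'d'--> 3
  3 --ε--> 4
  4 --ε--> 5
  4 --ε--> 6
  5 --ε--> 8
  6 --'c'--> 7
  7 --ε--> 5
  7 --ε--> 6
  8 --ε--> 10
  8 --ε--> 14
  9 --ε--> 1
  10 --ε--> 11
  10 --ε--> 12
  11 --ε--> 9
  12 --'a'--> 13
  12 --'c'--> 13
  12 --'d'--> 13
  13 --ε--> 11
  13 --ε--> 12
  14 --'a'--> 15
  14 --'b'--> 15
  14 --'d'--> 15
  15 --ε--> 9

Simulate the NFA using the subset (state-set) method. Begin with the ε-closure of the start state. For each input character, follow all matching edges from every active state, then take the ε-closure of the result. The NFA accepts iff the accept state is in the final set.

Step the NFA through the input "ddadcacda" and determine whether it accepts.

start: ε-closure({0}) = {0,1,2}
'd' @ 1: {1,3,4,5,6,8,9,10,11,12,14}  ✓accept
'd' @ 2: {1,9,11,12,13,15}  ✓accept
'a' @ 3: {1,9,11,12,13}  ✓accept
'd' @ 4: {1,9,11,12,13}  ✓accept
'c' @ 5: {1,9,11,12,13}  ✓accept
'a' @ 6: {1,9,11,12,13}  ✓accept
'c' @ 7: {1,9,11,12,13}  ✓accept
'd' @ 8: {1,9,11,12,13}  ✓accept
'a' @ 9: {1,9,11,12,13}  ✓accept
end set {1,9,11,12,13} — state 1 in

Answer: ACCEPT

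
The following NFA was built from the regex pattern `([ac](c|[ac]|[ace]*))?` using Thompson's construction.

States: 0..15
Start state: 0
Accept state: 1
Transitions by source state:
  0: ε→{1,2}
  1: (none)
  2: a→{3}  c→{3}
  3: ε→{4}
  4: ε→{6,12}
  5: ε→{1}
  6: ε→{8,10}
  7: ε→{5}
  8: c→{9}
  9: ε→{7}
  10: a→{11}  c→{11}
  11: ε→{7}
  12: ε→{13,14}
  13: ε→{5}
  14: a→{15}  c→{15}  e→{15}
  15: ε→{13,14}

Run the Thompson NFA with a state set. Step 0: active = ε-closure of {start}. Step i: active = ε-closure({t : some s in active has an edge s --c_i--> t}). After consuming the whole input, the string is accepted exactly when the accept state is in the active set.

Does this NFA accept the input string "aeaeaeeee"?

Answer: ACCEPT

Derivation:
initial (ε-close {0}): {0,1,2}
'a' @ 1: {1,3,4,5,6,8,10,12,13,14}  [accepting]
'e' @ 2: {1,5,13,14,15}  [accepting]
'a' @ 3: {1,5,13,14,15}  [accepting]
'e' @ 4: {1,5,13,14,15}  [accepting]
'a' @ 5: {1,5,13,14,15}  [accepting]
'e' @ 6: {1,5,13,14,15}  [accepting]
'e' @ 7: {1,5,13,14,15}  [accepting]
'e' @ 8: {1,5,13,14,15}  [accepting]
'e' @ 9: {1,5,13,14,15}  [accepting]
end set {1,5,13,14,15} — state 1 in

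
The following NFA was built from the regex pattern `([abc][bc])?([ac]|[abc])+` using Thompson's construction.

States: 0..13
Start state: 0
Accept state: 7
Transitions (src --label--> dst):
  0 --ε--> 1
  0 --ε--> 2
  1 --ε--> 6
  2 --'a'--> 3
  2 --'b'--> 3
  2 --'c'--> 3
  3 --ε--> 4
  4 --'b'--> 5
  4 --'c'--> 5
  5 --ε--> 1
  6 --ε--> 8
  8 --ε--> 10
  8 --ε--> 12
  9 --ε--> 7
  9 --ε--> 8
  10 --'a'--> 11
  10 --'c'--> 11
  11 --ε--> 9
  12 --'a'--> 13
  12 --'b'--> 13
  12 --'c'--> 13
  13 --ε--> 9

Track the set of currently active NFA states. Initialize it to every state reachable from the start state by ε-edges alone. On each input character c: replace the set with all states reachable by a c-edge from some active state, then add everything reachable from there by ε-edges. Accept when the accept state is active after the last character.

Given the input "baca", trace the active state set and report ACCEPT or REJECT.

Answer: ACCEPT

Trace:
start: ε-closure({0}) = {0,1,2,6,8,10,12}
'b' @ 1: {3,4,7,8,9,10,12,13}  (accept∈set)
'a' @ 2: {7,8,9,10,11,12,13}  (accept∈set)
'c' @ 3: {7,8,9,10,11,12,13}  (accept∈set)
'a' @ 4: {7,8,9,10,11,12,13}  (accept∈set)
final: {7,8,9,10,11,12,13}; accept 7 in set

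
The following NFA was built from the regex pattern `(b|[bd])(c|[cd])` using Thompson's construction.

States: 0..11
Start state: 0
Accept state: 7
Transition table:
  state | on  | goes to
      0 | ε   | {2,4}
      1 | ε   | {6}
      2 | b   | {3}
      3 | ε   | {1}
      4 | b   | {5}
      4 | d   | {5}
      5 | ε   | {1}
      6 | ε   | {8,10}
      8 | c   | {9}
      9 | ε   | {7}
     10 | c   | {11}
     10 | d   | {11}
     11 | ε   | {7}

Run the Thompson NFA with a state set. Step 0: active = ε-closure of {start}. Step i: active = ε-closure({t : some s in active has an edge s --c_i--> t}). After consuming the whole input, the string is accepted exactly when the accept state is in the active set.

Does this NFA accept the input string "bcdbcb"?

start: ε-closure({0}) = {0,2,4}
'b' @ 1: {1,3,5,6,8,10}
'c' @ 2: {7,9,11}  (accept∈set)
'd' @ 3: {}  — no active states
rest 'bcb' ignored (set empty)
final: {}; accept 7 not in set

Answer: REJECT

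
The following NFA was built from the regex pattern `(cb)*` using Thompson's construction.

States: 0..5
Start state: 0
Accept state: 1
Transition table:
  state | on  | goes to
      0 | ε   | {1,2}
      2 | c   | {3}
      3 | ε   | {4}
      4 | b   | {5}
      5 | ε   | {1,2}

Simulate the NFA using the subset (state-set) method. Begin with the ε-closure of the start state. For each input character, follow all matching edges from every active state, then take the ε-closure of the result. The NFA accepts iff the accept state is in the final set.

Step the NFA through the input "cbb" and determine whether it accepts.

start: ε-closure({0}) = {0,1,2}
'c' @ 1: {3,4}
'b' @ 2: {1,2,5}  [accepting]
'b' @ 3: {}  — state set empty
end set {} — state 1 not in

Answer: REJECT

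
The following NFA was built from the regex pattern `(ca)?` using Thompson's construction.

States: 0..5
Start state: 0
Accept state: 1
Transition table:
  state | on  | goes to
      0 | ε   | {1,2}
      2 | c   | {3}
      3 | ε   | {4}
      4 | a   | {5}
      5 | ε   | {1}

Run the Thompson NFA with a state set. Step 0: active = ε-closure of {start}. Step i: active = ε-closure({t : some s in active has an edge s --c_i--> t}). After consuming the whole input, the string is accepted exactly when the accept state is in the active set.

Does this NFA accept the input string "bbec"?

initial (ε-close {0}): {0,1,2}
'b' @ 1: {}  — dead — no transitions
rest 'bec' ignored (set empty)
after full input: {}  (accept=1 not in)

Answer: REJECT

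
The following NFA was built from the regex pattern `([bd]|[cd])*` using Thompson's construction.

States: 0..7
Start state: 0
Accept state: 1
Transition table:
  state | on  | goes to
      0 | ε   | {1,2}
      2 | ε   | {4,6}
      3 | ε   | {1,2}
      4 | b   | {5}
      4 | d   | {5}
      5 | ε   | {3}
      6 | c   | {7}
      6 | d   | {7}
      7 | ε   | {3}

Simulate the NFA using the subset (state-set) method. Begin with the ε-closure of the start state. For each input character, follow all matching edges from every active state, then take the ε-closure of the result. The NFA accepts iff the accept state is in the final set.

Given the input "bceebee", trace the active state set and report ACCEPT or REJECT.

initial (ε-close {0}): {0,1,2,4,6}
'b' @ 1: {1,2,3,4,5,6}  ✓accept
'c' @ 2: {1,2,3,4,6,7}  ✓accept
'e' @ 3: {}  — dead — no transitions
rest 'ebee' ignored (set empty)
final: {}; accept 1 not in set

Answer: REJECT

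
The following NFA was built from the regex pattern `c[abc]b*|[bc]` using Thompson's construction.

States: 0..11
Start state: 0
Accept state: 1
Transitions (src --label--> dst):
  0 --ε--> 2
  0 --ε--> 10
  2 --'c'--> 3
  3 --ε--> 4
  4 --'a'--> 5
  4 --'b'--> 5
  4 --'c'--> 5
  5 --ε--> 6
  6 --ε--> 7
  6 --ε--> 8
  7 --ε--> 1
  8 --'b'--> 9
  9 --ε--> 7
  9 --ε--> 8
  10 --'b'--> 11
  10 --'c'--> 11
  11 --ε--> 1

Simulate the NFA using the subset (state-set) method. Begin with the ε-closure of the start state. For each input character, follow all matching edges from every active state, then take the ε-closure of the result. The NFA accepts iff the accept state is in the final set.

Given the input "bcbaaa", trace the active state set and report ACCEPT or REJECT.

Answer: REJECT

Trace:
start: ε-closure({0}) = {0,2,10}
'b' @ 1: {1,11}  ✓accept
'c' @ 2: {}  — state set empty
rest 'baaa' ignored (set empty)
after full input: {}  (accept=1 not in)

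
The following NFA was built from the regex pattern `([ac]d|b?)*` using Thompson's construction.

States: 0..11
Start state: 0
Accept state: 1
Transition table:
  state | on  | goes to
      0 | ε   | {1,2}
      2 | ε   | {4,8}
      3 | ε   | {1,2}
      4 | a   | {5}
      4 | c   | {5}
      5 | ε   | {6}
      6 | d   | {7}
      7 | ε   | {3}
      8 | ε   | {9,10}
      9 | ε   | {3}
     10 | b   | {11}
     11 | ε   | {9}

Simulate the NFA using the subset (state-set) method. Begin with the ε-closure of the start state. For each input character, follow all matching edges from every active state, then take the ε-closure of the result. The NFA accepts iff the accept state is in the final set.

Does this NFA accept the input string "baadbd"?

S₀ = ε-closure({0}) = {0,1,2,3,4,8,9,10}
'b' @ 1: {1,2,3,4,8,9,10,11}  ✓accept
'a' @ 2: {5,6}
'a' @ 3: {}  — state set empty
rest 'dbd' ignored (set empty)
end set {} — state 1 not in

Answer: REJECT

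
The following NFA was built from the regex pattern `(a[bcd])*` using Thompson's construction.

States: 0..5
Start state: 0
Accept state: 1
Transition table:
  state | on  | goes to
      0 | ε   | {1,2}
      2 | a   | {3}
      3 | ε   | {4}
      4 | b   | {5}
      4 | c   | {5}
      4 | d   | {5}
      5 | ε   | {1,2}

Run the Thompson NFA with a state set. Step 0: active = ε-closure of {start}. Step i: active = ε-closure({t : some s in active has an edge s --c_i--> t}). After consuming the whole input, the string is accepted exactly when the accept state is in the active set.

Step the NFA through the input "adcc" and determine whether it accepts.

Answer: REJECT

Steps:
start: ε-closure({0}) = {0,1,2}
'a' @ 1: {3,4}
'd' @ 2: {1,2,5}  [accepting]
'c' @ 3: {}  — dead — no transitions
rest 'c' ignored (set empty)
final: {}; accept 1 not in set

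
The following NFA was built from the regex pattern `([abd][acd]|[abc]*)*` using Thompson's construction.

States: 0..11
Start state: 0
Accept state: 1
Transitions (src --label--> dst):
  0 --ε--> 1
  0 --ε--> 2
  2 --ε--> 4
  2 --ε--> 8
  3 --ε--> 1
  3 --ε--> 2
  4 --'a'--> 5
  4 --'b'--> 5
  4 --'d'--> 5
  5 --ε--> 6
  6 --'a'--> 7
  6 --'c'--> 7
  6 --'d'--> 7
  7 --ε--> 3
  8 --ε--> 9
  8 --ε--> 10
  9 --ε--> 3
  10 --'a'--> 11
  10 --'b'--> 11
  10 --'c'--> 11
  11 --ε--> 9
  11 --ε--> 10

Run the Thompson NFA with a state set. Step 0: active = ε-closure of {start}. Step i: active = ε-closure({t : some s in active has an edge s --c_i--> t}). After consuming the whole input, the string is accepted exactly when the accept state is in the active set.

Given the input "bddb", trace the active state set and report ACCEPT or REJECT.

Answer: ACCEPT

Steps:
S₀ = ε-closure({0}) = {0,1,2,3,4,8,9,10}
'b' @ 1: {1,2,3,4,5,6,8,9,10,11}  ✓accept
'd' @ 2: {1,2,3,4,5,6,7,8,9,10}  ✓accept
'd' @ 3: {1,2,3,4,5,6,7,8,9,10}  ✓accept
'b' @ 4: {1,2,3,4,5,6,8,9,10,11}  ✓accept
end set {1,2,3,4,5,6,8,9,10,11} — state 1 in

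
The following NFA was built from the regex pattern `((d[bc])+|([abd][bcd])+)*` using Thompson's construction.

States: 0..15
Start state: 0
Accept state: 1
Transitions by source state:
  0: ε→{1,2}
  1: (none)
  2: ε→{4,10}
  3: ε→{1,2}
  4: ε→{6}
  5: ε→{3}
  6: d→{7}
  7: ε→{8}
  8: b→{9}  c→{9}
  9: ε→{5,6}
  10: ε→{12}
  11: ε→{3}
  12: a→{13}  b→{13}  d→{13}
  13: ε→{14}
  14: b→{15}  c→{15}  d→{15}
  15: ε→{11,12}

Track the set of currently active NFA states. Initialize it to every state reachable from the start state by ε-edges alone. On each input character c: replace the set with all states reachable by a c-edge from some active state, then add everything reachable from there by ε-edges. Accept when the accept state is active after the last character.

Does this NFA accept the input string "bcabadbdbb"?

start: ε-closure({0}) = {0,1,2,4,6,10,12}
'b' @ 1: {13,14}
'c' @ 2: {1,2,3,4,6,10,11,12,15}  ✓accept
'a' @ 3: {13,14}
'b' @ 4: {1,2,3,4,6,10,11,12,15}  ✓accept
'a' @ 5: {13,14}
'd' @ 6: {1,2,3,4,6,10,11,12,15}  ✓accept
'b' @ 7: {13,14}
'd' @ 8: {1,2,3,4,6,10,11,12,15}  ✓accept
'b' @ 9: {13,14}
'b' @ 10: {1,2,3,4,6,10,11,12,15}  ✓accept
end set {1,2,3,4,6,10,11,12,15} — state 1 in

Answer: ACCEPT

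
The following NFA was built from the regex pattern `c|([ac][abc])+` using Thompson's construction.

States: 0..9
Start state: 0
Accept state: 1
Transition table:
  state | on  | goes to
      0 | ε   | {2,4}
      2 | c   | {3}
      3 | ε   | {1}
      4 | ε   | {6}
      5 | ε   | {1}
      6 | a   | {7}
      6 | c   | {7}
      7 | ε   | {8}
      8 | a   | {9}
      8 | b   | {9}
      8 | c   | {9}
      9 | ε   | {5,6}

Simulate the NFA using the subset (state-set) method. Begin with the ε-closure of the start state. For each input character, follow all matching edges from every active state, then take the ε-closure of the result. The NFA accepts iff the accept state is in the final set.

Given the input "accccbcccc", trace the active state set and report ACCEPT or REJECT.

Answer: ACCEPT

Trace:
S₀ = ε-closure({0}) = {0,2,4,6}
'a' @ 1: {7,8}
'c' @ 2: {1,5,6,9}  (accept∈set)
'c' @ 3: {7,8}
'c' @ 4: {1,5,6,9}  (accept∈set)
'c' @ 5: {7,8}
'b' @ 6: {1,5,6,9}  (accept∈set)
'c' @ 7: {7,8}
'c' @ 8: {1,5,6,9}  (accept∈set)
'c' @ 9: {7,8}
'c' @ 10: {1,5,6,9}  (accept∈set)
final: {1,5,6,9}; accept 1 in set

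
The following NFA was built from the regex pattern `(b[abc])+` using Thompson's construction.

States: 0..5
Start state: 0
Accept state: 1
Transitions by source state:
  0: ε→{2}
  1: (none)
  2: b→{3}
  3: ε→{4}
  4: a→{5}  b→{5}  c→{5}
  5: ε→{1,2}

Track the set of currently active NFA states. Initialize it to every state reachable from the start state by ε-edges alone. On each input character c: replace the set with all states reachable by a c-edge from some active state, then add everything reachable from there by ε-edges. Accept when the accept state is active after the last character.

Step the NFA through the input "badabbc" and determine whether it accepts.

Answer: REJECT

Trace:
initial (ε-close {0}): {0,2}
'b' @ 1: {3,4}
'a' @ 2: {1,2,5}  [accepting]
'd' @ 3: {}  — no active states
rest 'abbc' ignored (set empty)
after full input: {}  (accept=1 not in)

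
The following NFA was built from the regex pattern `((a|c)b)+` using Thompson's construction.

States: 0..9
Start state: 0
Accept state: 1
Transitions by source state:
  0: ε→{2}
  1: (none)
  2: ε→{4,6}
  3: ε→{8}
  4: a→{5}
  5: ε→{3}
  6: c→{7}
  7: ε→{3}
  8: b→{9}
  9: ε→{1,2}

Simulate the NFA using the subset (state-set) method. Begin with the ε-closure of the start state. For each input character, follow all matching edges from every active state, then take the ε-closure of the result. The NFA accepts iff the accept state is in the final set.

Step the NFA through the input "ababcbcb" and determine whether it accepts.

initial (ε-close {0}): {0,2,4,6}
'a' @ 1: {3,5,8}
'b' @ 2: {1,2,4,6,9}  [accepting]
'a' @ 3: {3,5,8}
'b' @ 4: {1,2,4,6,9}  [accepting]
'c' @ 5: {3,7,8}
'b' @ 6: {1,2,4,6,9}  [accepting]
'c' @ 7: {3,7,8}
'b' @ 8: {1,2,4,6,9}  [accepting]
final: {1,2,4,6,9}; accept 1 in set

Answer: ACCEPT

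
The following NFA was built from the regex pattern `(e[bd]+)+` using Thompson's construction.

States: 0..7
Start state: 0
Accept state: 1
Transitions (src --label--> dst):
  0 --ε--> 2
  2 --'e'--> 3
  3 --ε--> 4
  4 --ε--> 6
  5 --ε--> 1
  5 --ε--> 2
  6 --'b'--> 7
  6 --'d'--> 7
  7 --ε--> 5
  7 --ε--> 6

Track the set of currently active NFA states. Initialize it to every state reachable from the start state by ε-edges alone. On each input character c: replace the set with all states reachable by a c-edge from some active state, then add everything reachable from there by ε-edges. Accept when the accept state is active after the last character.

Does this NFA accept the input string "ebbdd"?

S₀ = ε-closure({0}) = {0,2}
'e' @ 1: {3,4,6}
'b' @ 2: {1,2,5,6,7}  [accepting]
'b' @ 3: {1,2,5,6,7}  [accepting]
'd' @ 4: {1,2,5,6,7}  [accepting]
'd' @ 5: {1,2,5,6,7}  [accepting]
end set {1,2,5,6,7} — state 1 in

Answer: ACCEPT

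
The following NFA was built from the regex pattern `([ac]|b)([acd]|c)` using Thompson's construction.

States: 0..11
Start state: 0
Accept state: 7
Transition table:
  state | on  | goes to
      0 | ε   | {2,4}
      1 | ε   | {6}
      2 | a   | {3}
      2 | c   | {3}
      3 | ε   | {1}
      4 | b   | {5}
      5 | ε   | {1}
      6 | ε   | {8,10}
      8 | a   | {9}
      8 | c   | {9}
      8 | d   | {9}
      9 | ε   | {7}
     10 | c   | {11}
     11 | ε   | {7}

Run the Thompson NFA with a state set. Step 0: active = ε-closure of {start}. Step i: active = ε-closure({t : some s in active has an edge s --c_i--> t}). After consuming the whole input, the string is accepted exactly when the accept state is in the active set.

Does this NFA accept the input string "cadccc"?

Answer: REJECT

Trace:
start: ε-closure({0}) = {0,2,4}
'c' @ 1: {1,3,6,8,10}
'a' @ 2: {7,9}  ✓accept
'd' @ 3: {}  — state set empty
rest 'ccc' ignored (set empty)
end set {} — state 7 not in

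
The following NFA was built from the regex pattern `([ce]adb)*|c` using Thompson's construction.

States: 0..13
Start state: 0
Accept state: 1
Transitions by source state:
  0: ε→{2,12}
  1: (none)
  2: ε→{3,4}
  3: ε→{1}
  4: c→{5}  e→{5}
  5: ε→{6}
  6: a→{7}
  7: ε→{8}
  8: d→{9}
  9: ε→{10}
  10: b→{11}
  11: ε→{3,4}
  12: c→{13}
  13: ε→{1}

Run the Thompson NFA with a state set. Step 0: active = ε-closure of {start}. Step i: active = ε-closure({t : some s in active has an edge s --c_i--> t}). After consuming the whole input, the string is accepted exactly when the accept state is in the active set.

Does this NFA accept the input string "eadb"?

start: ε-closure({0}) = {0,1,2,3,4,12}
'e' @ 1: {5,6}
'a' @ 2: {7,8}
'd' @ 3: {9,10}
'b' @ 4: {1,3,4,11}  [accepting]
final: {1,3,4,11}; accept 1 in set

Answer: ACCEPT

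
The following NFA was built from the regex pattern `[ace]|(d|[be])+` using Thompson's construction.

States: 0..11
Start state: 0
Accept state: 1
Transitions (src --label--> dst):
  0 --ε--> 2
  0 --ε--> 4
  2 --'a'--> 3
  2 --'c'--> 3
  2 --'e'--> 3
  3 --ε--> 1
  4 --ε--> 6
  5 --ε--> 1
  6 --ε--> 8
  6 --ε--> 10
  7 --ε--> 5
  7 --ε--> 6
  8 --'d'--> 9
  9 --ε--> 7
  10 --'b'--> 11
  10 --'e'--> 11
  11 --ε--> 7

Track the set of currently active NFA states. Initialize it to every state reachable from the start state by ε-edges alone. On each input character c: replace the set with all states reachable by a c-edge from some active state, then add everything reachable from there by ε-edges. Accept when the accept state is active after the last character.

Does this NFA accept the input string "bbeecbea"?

S₀ = ε-closure({0}) = {0,2,4,6,8,10}
'b' @ 1: {1,5,6,7,8,10,11}  ✓accept
'b' @ 2: {1,5,6,7,8,10,11}  ✓accept
'e' @ 3: {1,5,6,7,8,10,11}  ✓accept
'e' @ 4: {1,5,6,7,8,10,11}  ✓accept
'c' @ 5: {}  — dead — no transitions
rest 'bea' ignored (set empty)
after full input: {}  (accept=1 not in)

Answer: REJECT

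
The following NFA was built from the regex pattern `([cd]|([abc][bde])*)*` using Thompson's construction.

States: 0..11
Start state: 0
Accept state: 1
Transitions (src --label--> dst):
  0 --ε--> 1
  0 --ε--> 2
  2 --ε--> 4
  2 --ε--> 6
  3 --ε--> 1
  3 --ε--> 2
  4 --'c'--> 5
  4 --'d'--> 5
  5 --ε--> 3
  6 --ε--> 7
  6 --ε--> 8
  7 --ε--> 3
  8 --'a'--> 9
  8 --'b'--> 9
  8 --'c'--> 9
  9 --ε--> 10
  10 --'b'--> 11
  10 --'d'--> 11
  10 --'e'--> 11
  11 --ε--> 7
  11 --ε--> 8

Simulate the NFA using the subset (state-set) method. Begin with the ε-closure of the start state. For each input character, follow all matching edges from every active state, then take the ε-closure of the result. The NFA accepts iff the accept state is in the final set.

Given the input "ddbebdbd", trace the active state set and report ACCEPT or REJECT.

Answer: ACCEPT

Trace:
start: ε-closure({0}) = {0,1,2,3,4,6,7,8}
'd' @ 1: {1,2,3,4,5,6,7,8}  (accept∈set)
'd' @ 2: {1,2,3,4,5,6,7,8}  (accept∈set)
'b' @ 3: {9,10}
'e' @ 4: {1,2,3,4,6,7,8,11}  (accept∈set)
'b' @ 5: {9,10}
'd' @ 6: {1,2,3,4,6,7,8,11}  (accept∈set)
'b' @ 7: {9,10}
'd' @ 8: {1,2,3,4,6,7,8,11}  (accept∈set)
end set {1,2,3,4,6,7,8,11} — state 1 in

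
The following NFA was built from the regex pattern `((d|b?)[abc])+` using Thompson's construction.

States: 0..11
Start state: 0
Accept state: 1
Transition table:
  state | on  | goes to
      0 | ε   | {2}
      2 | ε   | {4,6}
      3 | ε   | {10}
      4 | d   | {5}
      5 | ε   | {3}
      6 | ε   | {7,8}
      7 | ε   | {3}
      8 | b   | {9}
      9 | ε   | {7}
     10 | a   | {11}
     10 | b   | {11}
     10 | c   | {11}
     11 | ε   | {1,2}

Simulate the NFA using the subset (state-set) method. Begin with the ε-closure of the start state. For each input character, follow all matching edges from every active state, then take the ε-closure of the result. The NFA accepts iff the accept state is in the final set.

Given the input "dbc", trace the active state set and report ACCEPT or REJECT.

initial (ε-close {0}): {0,2,3,4,6,7,8,10}
'd' @ 1: {3,5,10}
'b' @ 2: {1,2,3,4,6,7,8,10,11}  (accept∈set)
'c' @ 3: {1,2,3,4,6,7,8,10,11}  (accept∈set)
end set {1,2,3,4,6,7,8,10,11} — state 1 in

Answer: ACCEPT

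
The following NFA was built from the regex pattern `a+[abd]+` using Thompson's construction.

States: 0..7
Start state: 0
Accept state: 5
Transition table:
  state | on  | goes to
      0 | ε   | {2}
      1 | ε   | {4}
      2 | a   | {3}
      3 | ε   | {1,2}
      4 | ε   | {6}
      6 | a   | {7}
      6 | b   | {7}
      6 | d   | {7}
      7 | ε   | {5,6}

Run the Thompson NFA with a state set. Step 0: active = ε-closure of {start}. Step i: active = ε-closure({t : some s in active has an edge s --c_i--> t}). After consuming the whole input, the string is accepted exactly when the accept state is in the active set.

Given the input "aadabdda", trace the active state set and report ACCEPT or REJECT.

Answer: ACCEPT

Derivation:
S₀ = ε-closure({0}) = {0,2}
'a' @ 1: {1,2,3,4,6}
'a' @ 2: {1,2,3,4,5,6,7}  (accept∈set)
'd' @ 3: {5,6,7}  (accept∈set)
'a' @ 4: {5,6,7}  (accept∈set)
'b' @ 5: {5,6,7}  (accept∈set)
'd' @ 6: {5,6,7}  (accept∈set)
'd' @ 7: {5,6,7}  (accept∈set)
'a' @ 8: {5,6,7}  (accept∈set)
end set {5,6,7} — state 5 in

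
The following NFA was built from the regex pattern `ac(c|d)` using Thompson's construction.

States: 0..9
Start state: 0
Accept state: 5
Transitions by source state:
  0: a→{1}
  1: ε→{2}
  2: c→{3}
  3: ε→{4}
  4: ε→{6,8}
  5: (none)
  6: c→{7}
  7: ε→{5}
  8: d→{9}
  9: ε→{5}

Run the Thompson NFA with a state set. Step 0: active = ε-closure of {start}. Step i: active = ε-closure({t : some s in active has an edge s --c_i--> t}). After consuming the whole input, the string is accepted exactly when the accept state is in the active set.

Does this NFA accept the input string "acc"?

Answer: ACCEPT

Steps:
initial (ε-close {0}): {0}
'a' @ 1: {1,2}
'c' @ 2: {3,4,6,8}
'c' @ 3: {5,7}  ✓accept
end set {5,7} — state 5 in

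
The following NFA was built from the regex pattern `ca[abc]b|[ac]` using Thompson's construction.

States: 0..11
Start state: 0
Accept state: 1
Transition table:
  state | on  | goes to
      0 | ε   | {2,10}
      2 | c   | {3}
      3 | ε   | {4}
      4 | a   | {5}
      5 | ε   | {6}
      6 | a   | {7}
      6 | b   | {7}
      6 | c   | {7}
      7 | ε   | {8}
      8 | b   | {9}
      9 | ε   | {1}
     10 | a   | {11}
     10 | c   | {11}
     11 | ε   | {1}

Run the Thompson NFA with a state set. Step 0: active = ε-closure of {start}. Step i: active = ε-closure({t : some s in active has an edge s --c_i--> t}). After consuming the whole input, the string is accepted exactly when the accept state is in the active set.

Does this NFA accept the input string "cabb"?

S₀ = ε-closure({0}) = {0,2,10}
'c' @ 1: {1,3,4,11}  (accept∈set)
'a' @ 2: {5,6}
'b' @ 3: {7,8}
'b' @ 4: {1,9}  (accept∈set)
end set {1,9} — state 1 in

Answer: ACCEPT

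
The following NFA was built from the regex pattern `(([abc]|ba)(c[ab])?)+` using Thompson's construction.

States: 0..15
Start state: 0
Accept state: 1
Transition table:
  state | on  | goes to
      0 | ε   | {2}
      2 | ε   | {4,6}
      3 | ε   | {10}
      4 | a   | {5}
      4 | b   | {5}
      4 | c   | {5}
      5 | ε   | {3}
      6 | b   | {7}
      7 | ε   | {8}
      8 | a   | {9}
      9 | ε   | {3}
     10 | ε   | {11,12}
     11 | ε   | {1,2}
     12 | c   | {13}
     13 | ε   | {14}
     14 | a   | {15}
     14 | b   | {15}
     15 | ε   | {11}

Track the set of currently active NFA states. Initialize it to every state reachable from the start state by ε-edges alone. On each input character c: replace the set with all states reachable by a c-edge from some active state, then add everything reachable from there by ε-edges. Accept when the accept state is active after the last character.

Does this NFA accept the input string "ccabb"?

Answer: ACCEPT

Trace:
start: ε-closure({0}) = {0,2,4,6}
'c' @ 1: {1,2,3,4,5,6,10,11,12}  (accept∈set)
'c' @ 2: {1,2,3,4,5,6,10,11,12,13,14}  (accept∈set)
'a' @ 3: {1,2,3,4,5,6,10,11,12,15}  (accept∈set)
'b' @ 4: {1,2,3,4,5,6,7,8,10,11,12}  (accept∈set)
'b' @ 5: {1,2,3,4,5,6,7,8,10,11,12}  (accept∈set)
end set {1,2,3,4,5,6,7,8,10,11,12} — state 1 in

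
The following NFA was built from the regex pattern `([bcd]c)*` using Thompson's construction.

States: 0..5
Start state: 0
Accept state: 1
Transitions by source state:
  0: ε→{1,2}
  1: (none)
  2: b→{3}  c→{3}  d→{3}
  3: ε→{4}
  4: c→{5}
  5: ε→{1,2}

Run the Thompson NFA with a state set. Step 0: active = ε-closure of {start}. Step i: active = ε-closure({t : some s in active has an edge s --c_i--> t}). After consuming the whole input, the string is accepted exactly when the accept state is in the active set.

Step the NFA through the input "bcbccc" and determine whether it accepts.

initial (ε-close {0}): {0,1,2}
'b' @ 1: {3,4}
'c' @ 2: {1,2,5}  [accepting]
'b' @ 3: {3,4}
'c' @ 4: {1,2,5}  [accepting]
'c' @ 5: {3,4}
'c' @ 6: {1,2,5}  [accepting]
end set {1,2,5} — state 1 in

Answer: ACCEPT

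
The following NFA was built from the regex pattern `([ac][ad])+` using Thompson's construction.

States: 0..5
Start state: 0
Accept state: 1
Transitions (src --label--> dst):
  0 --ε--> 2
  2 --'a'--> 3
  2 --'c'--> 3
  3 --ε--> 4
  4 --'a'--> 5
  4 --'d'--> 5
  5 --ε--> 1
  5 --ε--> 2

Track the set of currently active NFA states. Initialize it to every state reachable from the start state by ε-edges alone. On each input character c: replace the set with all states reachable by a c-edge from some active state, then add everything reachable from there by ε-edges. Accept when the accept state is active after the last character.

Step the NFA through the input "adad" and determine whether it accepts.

initial (ε-close {0}): {0,2}
'a' @ 1: {3,4}
'd' @ 2: {1,2,5}  (accept∈set)
'a' @ 3: {3,4}
'd' @ 4: {1,2,5}  (accept∈set)
after full input: {1,2,5}  (accept=1 in)

Answer: ACCEPT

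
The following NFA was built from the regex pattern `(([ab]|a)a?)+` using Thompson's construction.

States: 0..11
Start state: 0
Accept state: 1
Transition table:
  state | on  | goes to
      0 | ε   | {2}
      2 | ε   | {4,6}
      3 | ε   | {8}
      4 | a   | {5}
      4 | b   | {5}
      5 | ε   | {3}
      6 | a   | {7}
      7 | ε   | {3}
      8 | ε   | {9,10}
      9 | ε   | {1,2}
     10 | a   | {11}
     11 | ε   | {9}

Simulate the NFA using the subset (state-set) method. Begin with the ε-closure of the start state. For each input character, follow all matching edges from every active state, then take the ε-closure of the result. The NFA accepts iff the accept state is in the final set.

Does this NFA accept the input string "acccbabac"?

Answer: REJECT

Trace:
S₀ = ε-closure({0}) = {0,2,4,6}
'a' @ 1: {1,2,3,4,5,6,7,8,9,10}  [accepting]
'c' @ 2: {}  — dead — no transitions
rest 'ccbabac' ignored (set empty)
end set {} — state 1 not in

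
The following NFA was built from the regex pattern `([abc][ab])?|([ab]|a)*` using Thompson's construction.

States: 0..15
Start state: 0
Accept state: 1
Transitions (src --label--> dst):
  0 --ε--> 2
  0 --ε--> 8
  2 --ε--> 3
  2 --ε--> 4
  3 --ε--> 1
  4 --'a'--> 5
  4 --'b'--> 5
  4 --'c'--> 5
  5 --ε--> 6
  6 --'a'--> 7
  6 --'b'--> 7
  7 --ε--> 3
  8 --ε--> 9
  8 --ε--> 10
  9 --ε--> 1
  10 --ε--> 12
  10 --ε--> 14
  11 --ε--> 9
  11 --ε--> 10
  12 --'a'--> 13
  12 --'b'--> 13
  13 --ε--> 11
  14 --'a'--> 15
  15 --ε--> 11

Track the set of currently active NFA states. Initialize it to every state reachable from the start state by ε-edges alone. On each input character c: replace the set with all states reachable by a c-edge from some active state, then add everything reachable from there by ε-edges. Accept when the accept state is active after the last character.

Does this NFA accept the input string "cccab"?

S₀ = ε-closure({0}) = {0,1,2,3,4,8,9,10,12,14}
'c' @ 1: {5,6}
'c' @ 2: {}  — no active states
rest 'cab' ignored (set empty)
final: {}; accept 1 not in set

Answer: REJECT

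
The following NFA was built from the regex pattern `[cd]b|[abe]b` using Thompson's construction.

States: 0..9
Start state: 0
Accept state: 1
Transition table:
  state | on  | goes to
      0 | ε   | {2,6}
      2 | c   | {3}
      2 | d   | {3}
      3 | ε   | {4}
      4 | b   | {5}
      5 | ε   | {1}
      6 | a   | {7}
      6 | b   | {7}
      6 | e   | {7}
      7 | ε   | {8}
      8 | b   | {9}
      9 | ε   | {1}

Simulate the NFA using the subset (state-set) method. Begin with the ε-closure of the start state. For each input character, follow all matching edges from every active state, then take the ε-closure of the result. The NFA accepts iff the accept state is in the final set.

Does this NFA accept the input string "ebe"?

Answer: REJECT

Steps:
initial (ε-close {0}): {0,2,6}
'e' @ 1: {7,8}
'b' @ 2: {1,9}  ✓accept
'e' @ 3: {}  — state set empty
end set {} — state 1 not in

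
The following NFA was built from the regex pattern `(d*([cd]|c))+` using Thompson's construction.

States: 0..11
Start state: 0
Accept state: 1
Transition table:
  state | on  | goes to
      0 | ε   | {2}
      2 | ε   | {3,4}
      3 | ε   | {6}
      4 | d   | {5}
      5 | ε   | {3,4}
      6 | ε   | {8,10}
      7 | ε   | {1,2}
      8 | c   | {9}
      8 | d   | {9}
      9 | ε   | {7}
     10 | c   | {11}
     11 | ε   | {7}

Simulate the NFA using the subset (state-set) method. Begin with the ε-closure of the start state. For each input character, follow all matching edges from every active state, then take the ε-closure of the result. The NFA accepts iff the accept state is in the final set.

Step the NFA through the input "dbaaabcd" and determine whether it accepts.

initial (ε-close {0}): {0,2,3,4,6,8,10}
'd' @ 1: {1,2,3,4,5,6,7,8,9,10}  (accept∈set)
'b' @ 2: {}  — state set empty
rest 'aaabcd' ignored (set empty)
final: {}; accept 1 not in set

Answer: REJECT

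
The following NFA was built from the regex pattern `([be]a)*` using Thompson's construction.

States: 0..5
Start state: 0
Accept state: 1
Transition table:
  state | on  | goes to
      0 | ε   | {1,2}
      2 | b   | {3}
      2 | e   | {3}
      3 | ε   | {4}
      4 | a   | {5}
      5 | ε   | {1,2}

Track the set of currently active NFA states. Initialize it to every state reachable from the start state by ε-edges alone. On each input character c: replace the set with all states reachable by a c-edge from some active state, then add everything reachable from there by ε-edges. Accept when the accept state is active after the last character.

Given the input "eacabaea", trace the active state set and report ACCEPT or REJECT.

Answer: REJECT

Steps:
start: ε-closure({0}) = {0,1,2}
'e' @ 1: {3,4}
'a' @ 2: {1,2,5}  (accept∈set)
'c' @ 3: {}  — dead — no transitions
rest 'abaea' ignored (set empty)
after full input: {}  (accept=1 not in)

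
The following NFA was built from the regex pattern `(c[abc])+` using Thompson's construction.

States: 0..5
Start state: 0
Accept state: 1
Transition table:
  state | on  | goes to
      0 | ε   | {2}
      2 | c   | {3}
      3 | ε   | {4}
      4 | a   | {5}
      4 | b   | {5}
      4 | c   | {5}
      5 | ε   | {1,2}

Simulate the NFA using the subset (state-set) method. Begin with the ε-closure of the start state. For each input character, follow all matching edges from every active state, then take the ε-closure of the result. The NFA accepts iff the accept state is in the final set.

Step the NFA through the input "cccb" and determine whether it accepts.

Answer: ACCEPT

Steps:
initial (ε-close {0}): {0,2}
'c' @ 1: {3,4}
'c' @ 2: {1,2,5}  [accepting]
'c' @ 3: {3,4}
'b' @ 4: {1,2,5}  [accepting]
end set {1,2,5} — state 1 in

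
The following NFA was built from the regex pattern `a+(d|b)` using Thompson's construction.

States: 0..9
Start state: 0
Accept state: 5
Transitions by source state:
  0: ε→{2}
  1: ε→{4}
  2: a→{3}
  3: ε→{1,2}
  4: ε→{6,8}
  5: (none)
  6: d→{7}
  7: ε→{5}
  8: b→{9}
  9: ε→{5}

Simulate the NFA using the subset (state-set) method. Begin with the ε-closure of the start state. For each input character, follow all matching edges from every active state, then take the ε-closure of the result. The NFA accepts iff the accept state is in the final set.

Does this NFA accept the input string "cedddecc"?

initial (ε-close {0}): {0,2}
'c' @ 1: {}  — no active states
rest 'edddecc' ignored (set empty)
after full input: {}  (accept=5 not in)

Answer: REJECT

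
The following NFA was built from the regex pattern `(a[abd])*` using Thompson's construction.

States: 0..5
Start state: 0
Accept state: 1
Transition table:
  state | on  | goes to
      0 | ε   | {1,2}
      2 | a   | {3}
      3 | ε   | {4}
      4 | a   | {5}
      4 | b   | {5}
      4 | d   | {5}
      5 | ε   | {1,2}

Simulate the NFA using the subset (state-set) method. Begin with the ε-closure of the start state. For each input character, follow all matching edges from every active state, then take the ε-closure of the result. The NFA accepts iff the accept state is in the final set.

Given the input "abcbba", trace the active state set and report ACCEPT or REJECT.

Answer: REJECT

Trace:
initial (ε-close {0}): {0,1,2}
'a' @ 1: {3,4}
'b' @ 2: {1,2,5}  (accept∈set)
'c' @ 3: {}  — state set empty
rest 'bba' ignored (set empty)
after full input: {}  (accept=1 not in)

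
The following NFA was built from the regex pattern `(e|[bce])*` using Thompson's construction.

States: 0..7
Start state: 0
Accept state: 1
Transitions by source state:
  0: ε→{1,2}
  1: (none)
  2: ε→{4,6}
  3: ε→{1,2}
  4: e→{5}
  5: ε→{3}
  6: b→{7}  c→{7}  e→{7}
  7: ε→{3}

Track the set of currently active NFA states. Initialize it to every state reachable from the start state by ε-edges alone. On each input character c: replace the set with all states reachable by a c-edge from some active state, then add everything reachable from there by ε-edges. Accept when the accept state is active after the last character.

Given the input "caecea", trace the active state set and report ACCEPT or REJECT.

initial (ε-close {0}): {0,1,2,4,6}
'c' @ 1: {1,2,3,4,6,7}  [accepting]
'a' @ 2: {}  — no active states
rest 'ecea' ignored (set empty)
final: {}; accept 1 not in set

Answer: REJECT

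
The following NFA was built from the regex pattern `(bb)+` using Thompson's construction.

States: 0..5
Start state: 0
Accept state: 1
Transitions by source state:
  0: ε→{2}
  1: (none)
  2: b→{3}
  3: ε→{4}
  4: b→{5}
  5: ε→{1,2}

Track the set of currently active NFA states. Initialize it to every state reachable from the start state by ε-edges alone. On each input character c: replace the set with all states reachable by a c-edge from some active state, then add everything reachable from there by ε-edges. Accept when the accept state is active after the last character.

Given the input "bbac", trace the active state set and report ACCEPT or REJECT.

initial (ε-close {0}): {0,2}
'b' @ 1: {3,4}
'b' @ 2: {1,2,5}  [accepting]
'a' @ 3: {}  — no active states
rest 'c' ignored (set empty)
final: {}; accept 1 not in set

Answer: REJECT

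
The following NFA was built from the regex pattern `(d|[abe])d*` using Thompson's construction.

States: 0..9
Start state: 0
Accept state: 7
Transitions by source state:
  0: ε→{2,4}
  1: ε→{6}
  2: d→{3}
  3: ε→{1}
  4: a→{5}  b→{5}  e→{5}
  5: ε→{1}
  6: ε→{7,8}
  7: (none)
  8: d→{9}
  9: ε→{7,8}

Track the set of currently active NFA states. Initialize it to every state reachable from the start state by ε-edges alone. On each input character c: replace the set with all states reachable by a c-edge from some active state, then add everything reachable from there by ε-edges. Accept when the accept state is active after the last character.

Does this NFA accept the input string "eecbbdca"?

Answer: REJECT

Steps:
S₀ = ε-closure({0}) = {0,2,4}
'e' @ 1: {1,5,6,7,8}  [accepting]
'e' @ 2: {}  — no active states
rest 'cbbdca' ignored (set empty)
final: {}; accept 7 not in set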